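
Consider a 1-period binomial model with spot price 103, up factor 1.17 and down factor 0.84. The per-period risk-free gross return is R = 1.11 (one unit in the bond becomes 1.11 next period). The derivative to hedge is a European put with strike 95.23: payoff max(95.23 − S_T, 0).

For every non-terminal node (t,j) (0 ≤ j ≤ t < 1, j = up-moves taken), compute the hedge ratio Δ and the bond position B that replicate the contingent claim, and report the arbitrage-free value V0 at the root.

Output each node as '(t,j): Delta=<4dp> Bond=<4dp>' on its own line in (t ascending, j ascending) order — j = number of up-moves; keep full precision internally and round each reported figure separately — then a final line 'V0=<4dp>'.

(0,0): Delta=-0.2563 Bond=27.8206
V0=1.4267

Since d<R<u, set p* = (R−d)/(u−d) = 0.8182; price each node as the discounted p*-expectation of its children.
Payoff layer (t=1): V(1,0)=8.7100, V(1,1)=0.0000
Node (0,0) S=103.0000: V=(p*·0.0000+(1−p*)·8.7100)/1.11=1.4267; Δ=(0.0000−8.7100)/(120.5100−86.5200)=-0.2563; B=V−Δ·S=27.8206
The time-0 hedge costs 1.4267, which is the no-arbitrage price.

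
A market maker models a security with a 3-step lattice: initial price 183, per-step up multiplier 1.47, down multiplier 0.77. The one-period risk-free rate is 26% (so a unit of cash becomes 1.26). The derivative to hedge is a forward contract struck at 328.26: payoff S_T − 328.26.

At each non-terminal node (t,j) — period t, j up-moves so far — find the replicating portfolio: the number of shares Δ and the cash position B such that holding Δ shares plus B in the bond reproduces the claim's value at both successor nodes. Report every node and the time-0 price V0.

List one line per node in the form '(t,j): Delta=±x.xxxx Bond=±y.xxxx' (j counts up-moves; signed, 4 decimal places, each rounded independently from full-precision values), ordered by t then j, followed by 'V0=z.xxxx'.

(0,0): Delta=1.0000 Bond=-164.0991
(1,0): Delta=1.0000 Bond=-206.7649
(1,1): Delta=1.0000 Bond=-206.7649
(2,0): Delta=1.0000 Bond=-260.5238
(2,1): Delta=1.0000 Bond=-260.5238
(2,2): Delta=1.0000 Bond=-260.5238
V0=18.9009

Under the risk-neutral measure, an up-move has probability p* = (R−d)/(u−d) = 0.7000 and values discount at R = 1.26.
Payoff layer (t=3): V(3,0)=-244.7145, V(3,1)=-168.7640, V(3,2)=-23.7676, V(3,3)=253.0437
  t=2,j=0: stock 108.5007 → up 159.4960 (V=-168.7640), down 83.5455 (V=-244.7145). Price -152.0231; hedge Δ=1.0000, bond B=-260.5238.
  t=2,j=1: stock 207.1377 → up 304.4924 (V=-23.7676), down 159.4960 (V=-168.7640). Price -53.3861; hedge Δ=1.0000, bond B=-260.5238.
  t=2,j=2: stock 395.4447 → up 581.3037 (V=253.0437), down 304.4924 (V=-23.7676). Price 134.9209; hedge Δ=1.0000, bond B=-260.5238.
  t=1,j=0: stock 140.9100 → up 207.1377 (V=-53.3861), down 108.5007 (V=-152.0231). Price -65.8549; hedge Δ=1.0000, bond B=-206.7649.
  t=1,j=1: stock 269.0100 → up 395.4447 (V=134.9209), down 207.1377 (V=-53.3861). Price 62.2451; hedge Δ=1.0000, bond B=-206.7649.
  t=0,j=0: stock 183.0000 → up 269.0100 (V=62.2451), down 140.9100 (V=-65.8549). Price 18.9009; hedge Δ=1.0000, bond B=-164.0991.
Each (Δ,B) replicates both successor values, so the strategy is self-financing and V0 is arbitrage-free.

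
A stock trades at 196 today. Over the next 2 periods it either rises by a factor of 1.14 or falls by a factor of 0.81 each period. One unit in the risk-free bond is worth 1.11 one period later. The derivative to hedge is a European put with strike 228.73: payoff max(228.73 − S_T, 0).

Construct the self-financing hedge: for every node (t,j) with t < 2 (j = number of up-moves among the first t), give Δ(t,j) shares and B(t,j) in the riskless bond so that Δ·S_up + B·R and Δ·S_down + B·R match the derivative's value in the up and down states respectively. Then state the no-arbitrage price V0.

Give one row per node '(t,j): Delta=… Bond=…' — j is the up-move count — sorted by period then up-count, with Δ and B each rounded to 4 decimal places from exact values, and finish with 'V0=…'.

(0,0): Delta=-0.6709 Bond=138.5701
(1,0): Delta=-1.0000 Bond=206.0631
(1,1): Delta=-0.6475 Bond=148.5878
V0=7.0766

The replicating-portfolio and risk-neutral prices coincide; use p* = (1.11−0.81)/(1.14−0.81) = 0.9091 for the latter.
Terminal payoffs: V(2,0)=100.1344, V(2,1)=47.7436, V(2,2)=0.0000
  t=1,j=0: stock 158.7600 → up 180.9864 (V=47.7436), down 128.5956 (V=100.1344). Price 47.3031; hedge Δ=-1.0000, bond B=206.0631.
  t=1,j=1: stock 223.4400 → up 254.7216 (V=0.0000), down 180.9864 (V=47.7436). Price 3.9102; hedge Δ=-0.6475, bond B=148.5878.
  t=0,j=0: stock 196.0000 → up 223.4400 (V=3.9102), down 158.7600 (V=47.3031). Price 7.0766; hedge Δ=-0.6709, bond B=138.5701.
Each (Δ,B) replicates both successor values, so the strategy is self-financing and V0 is arbitrage-free.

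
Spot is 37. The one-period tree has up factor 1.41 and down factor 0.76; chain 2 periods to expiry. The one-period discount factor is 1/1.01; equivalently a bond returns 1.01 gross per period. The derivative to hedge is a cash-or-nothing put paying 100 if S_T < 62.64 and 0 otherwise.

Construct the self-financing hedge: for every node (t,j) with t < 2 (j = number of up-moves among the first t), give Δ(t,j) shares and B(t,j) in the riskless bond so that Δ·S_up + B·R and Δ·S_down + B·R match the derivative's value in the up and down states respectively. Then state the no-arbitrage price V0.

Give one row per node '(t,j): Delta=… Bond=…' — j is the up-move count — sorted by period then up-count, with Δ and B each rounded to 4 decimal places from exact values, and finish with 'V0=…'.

(0,0): Delta=-1.5834 Bond=142.1139
(1,0): Delta=0.0000 Bond=99.0099
(1,1): Delta=-2.9489 Bond=214.7753
V0=83.5282

Since d<R<u, set p* = (R−d)/(u−d) = 0.3846; price each node as the discounted p*-expectation of its children.
Terminal payoffs: V(2,0)=100.0000, V(2,1)=100.0000, V(2,2)=0.0000
  t=1,j=0: stock 28.1200 → up 39.6492 (V=100.0000), down 21.3712 (V=100.0000). Price 99.0099; hedge Δ=0.0000, bond B=99.0099.
  t=1,j=1: stock 52.1700 → up 73.5597 (V=0.0000), down 39.6492 (V=100.0000). Price 60.9292; hedge Δ=-2.9489, bond B=214.7753.
  t=0,j=0: stock 37.0000 → up 52.1700 (V=60.9292), down 28.1200 (V=99.0099). Price 83.5282; hedge Δ=-1.5834, bond B=142.1139.
The time-0 hedge costs 83.5282, which is the no-arbitrage price.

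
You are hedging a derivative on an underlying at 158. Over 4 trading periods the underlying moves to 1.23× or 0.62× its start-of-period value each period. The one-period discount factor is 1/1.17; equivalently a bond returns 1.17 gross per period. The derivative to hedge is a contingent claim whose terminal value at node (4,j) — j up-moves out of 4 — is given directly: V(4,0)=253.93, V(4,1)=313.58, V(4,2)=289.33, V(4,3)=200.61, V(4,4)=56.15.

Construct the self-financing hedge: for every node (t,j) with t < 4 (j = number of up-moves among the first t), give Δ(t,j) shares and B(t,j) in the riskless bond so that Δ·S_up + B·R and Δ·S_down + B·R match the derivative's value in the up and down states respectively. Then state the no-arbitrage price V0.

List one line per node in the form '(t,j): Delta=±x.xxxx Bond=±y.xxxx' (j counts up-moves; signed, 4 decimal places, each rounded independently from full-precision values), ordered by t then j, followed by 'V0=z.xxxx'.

(0,0): Delta=-0.8276 Bond=189.3085
(1,0): Delta=-0.9273 Bond=231.2554
(1,1): Delta=-0.8221 Bond=220.4257
(2,0): Delta=-0.3691 Bond=236.6664
(2,1): Delta=-0.9580 Bond=274.2672
(2,2): Delta=-0.8146 Bond=256.1124
(3,0): Delta=2.5969 Bond=165.2155
(3,1): Delta=-0.5322 Bond=289.0834
(3,2): Delta=-0.9814 Bond=324.3628
(3,3): Delta=-0.8055 Bond=296.9557
V0=58.5504

The replicating-portfolio and risk-neutral prices coincide; use p* = (1.17−0.62)/(1.23−0.62) = 0.9016 for the latter.
Payoff layer (t=4): V(4,0)=253.9300, V(4,1)=313.5800, V(4,2)=289.3300, V(4,3)=200.6100, V(4,4)=56.1500
(3,0): S=37.6558. Δ = (V_up−V_dn)/(S_up−S_dn) = (313.5800−253.9300)/(46.3167−23.3466) = 2.5969. V = [p*·313.5800 + (1−p*)·253.9300]/1.17 = 263.0024. B = V − Δ·S = 165.2155.
(3,1): S=74.7043. Δ = (V_up−V_dn)/(S_up−S_dn) = (289.3300−313.5800)/(91.8863−46.3167) = -0.5322. V = [p*·289.3300 + (1−p*)·313.5800]/1.17 = 249.3293. B = V − Δ·S = 289.0834.
(3,2): S=148.2037. Δ = (V_up−V_dn)/(S_up−S_dn) = (200.6100−289.3300)/(182.2905−91.8863) = -0.9814. V = [p*·200.6100 + (1−p*)·289.3300]/1.17 = 178.9201. B = V − Δ·S = 324.3628.
(3,3): S=294.0170. Δ = (V_up−V_dn)/(S_up−S_dn) = (56.1500−200.6100)/(361.6409−182.2905) = -0.8055. V = [p*·56.1500 + (1−p*)·200.6100]/1.17 = 60.1361. B = V − Δ·S = 296.9557.
(2,0): S=60.7352. Δ = (V_up−V_dn)/(S_up−S_dn) = (249.3293−263.0024)/(74.7043−37.6558) = -0.3691. V = [p*·249.3293 + (1−p*)·263.0024]/1.17 = 214.2514. B = V − Δ·S = 236.6664.
(2,1): S=120.4908. Δ = (V_up−V_dn)/(S_up−S_dn) = (178.9201−249.3293)/(148.2037−74.7043) = -0.9580. V = [p*·178.9201 + (1−p*)·249.3293]/1.17 = 158.8424. B = V − Δ·S = 274.2672.
(2,2): S=239.0382. Δ = (V_up−V_dn)/(S_up−S_dn) = (60.1361−178.9201)/(294.0170−148.2037) = -0.8146. V = [p*·60.1361 + (1−p*)·178.9201]/1.17 = 61.3844. B = V − Δ·S = 256.1124.
(1,0): S=97.9600. Δ = (V_up−V_dn)/(S_up−S_dn) = (158.8424−214.2514)/(120.4908−60.7352) = -0.9273. V = [p*·158.8424 + (1−p*)·214.2514]/1.17 = 140.4209. B = V − Δ·S = 231.2554.
(1,1): S=194.3400. Δ = (V_up−V_dn)/(S_up−S_dn) = (61.3844−158.8424)/(239.0382−120.4908) = -0.8221. V = [p*·61.3844 + (1−p*)·158.8424]/1.17 = 60.6585. B = V − Δ·S = 220.4257.
(0,0): S=158.0000. Δ = (V_up−V_dn)/(S_up−S_dn) = (60.6585−140.4209)/(194.3400−97.9600) = -0.8276. V = [p*·60.6585 + (1−p*)·140.4209]/1.17 = 58.5504. B = V − Δ·S = 189.3085.
Root portfolio cost Δ·158+B reproduces V0=58.5504.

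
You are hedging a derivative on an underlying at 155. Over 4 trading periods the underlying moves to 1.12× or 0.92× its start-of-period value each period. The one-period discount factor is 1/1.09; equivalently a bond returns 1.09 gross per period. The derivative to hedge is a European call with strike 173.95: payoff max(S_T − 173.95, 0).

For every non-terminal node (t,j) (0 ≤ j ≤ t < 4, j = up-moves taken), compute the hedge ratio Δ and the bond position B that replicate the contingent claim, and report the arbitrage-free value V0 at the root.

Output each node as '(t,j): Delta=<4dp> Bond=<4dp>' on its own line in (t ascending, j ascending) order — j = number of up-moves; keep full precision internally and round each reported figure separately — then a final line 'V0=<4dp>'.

Since d<R<u, set p* = (R−d)/(u−d) = 0.8500; price each node as the discounted p*-expectation of its children.
Terminal values V(4,·): V(4,0)=0.0000, V(4,1)=0.0000, V(4,2)=0.0000, V(4,3)=26.3927, V(4,4)=69.9455
  t=3,j=0: stock 120.6966 → up 135.1802 (V=0.0000), down 111.0409 (V=0.0000). Price 0.0000; hedge Δ=0.0000, bond B=0.0000.
  t=3,j=1: stock 146.9350 → up 164.5672 (V=0.0000), down 135.1802 (V=0.0000). Price 0.0000; hedge Δ=0.0000, bond B=0.0000.
  t=3,j=2: stock 178.8774 → up 200.3427 (V=26.3927), down 164.5672 (V=0.0000). Price 20.5815; hedge Δ=0.7377, bond B=-111.3822.
  t=3,j=3: stock 217.7638 → up 243.8955 (V=69.9455), down 200.3427 (V=26.3927). Price 58.1767; hedge Δ=1.0000, bond B=-159.5872.
  t=2,j=0: stock 131.1920 → up 146.9350 (V=0.0000), down 120.6966 (V=0.0000). Price 0.0000; hedge Δ=0.0000, bond B=0.0000.
  t=2,j=1: stock 159.7120 → up 178.8774 (V=20.5815), down 146.9350 (V=0.0000). Price 16.0498; hedge Δ=0.6443, bond B=-86.8577.
  t=2,j=2: stock 194.4320 → up 217.7638 (V=58.1767), down 178.8774 (V=20.5815). Price 48.1995; hedge Δ=0.9668, bond B=-139.7765.
  t=1,j=0: stock 142.6000 → up 159.7120 (V=16.0498), down 131.1920 (V=0.0000). Price 12.5159; hedge Δ=0.5628, bond B=-67.7330.
  t=1,j=1: stock 173.6000 → up 194.4320 (V=48.1995), down 159.7120 (V=16.0498). Price 39.7954; hedge Δ=0.9260, bond B=-120.9529.
  t=0,j=0: stock 155.0000 → up 173.6000 (V=39.7954), down 142.6000 (V=12.5159). Price 32.7555; hedge Δ=0.8800, bond B=-103.6422.
Each (Δ,B) replicates both successor values, so the strategy is self-financing and V0 is arbitrage-free.

(0,0): Delta=0.8800 Bond=-103.6422
(1,0): Delta=0.5628 Bond=-67.7330
(1,1): Delta=0.9260 Bond=-120.9529
(2,0): Delta=0.0000 Bond=0.0000
(2,1): Delta=0.6443 Bond=-86.8577
(2,2): Delta=0.9668 Bond=-139.7765
(3,0): Delta=0.0000 Bond=0.0000
(3,1): Delta=0.0000 Bond=0.0000
(3,2): Delta=0.7377 Bond=-111.3822
(3,3): Delta=1.0000 Bond=-159.5872
V0=32.7555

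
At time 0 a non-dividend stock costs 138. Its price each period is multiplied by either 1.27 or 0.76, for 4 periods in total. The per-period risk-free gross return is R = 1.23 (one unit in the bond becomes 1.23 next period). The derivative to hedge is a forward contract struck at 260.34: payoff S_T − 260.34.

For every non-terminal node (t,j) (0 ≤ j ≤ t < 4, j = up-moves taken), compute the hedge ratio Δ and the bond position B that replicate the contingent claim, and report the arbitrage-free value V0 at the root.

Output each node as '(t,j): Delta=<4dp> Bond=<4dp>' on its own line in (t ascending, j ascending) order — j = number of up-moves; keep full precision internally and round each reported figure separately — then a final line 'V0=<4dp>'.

(0,0): Delta=1.0000 Bond=-113.7419
(1,0): Delta=1.0000 Bond=-139.9025
(1,1): Delta=1.0000 Bond=-139.9025
(2,0): Delta=1.0000 Bond=-172.0801
(2,1): Delta=1.0000 Bond=-172.0801
(2,2): Delta=1.0000 Bond=-172.0801
(3,0): Delta=1.0000 Bond=-211.6585
(3,1): Delta=1.0000 Bond=-211.6585
(3,2): Delta=1.0000 Bond=-211.6585
(3,3): Delta=1.0000 Bond=-211.6585
V0=24.2581

No-arbitrage ⇒ martingale measure with p* = (R−d)/(u−d) = 0.9216.
Terminal values V(4,·): V(4,0)=-214.3002, V(4,1)=-183.4051, V(4,2)=-131.7777, V(4,3)=-45.5056, V(4,4)=98.6596
  t=3,j=0: stock 60.5787 → up 76.9349 (V=-183.4051), down 46.0398 (V=-214.3002). Price -151.0798; hedge Δ=1.0000, bond B=-211.6585.
  t=3,j=1: stock 101.2302 → up 128.5623 (V=-131.7777), down 76.9349 (V=-183.4051). Price -110.4284; hedge Δ=1.0000, bond B=-211.6585.
  t=3,j=2: stock 169.1610 → up 214.8344 (V=-45.5056), down 128.5623 (V=-131.7777). Price -42.4976; hedge Δ=1.0000, bond B=-211.6585.
  t=3,j=3: stock 282.6769 → up 358.9996 (V=98.6596), down 214.8344 (V=-45.5056). Price 71.0183; hedge Δ=1.0000, bond B=-211.6585.
  t=2,j=0: stock 79.7088 → up 101.2302 (V=-110.4284), down 60.5787 (V=-151.0798). Price -92.3713; hedge Δ=1.0000, bond B=-172.0801.
  t=2,j=1: stock 133.1976 → up 169.1610 (V=-42.4976), down 101.2302 (V=-110.4284). Price -38.8825; hedge Δ=1.0000, bond B=-172.0801.
  t=2,j=2: stock 222.5802 → up 282.6769 (V=71.0183), down 169.1610 (V=-42.4976). Price 50.5001; hedge Δ=1.0000, bond B=-172.0801.
  t=1,j=0: stock 104.8800 → up 133.1976 (V=-38.8825), down 79.7088 (V=-92.3713). Price -35.0225; hedge Δ=1.0000, bond B=-139.9025.
  t=1,j=1: stock 175.2600 → up 222.5802 (V=50.5001), down 133.1976 (V=-38.8825). Price 35.3575; hedge Δ=1.0000, bond B=-139.9025.
  t=0,j=0: stock 138.0000 → up 175.2600 (V=35.3575), down 104.8800 (V=-35.0225). Price 24.2581; hedge Δ=1.0000, bond B=-113.7419.
Check: Δ(0,0)·S0 + B(0,0) = 24.2581 = V0.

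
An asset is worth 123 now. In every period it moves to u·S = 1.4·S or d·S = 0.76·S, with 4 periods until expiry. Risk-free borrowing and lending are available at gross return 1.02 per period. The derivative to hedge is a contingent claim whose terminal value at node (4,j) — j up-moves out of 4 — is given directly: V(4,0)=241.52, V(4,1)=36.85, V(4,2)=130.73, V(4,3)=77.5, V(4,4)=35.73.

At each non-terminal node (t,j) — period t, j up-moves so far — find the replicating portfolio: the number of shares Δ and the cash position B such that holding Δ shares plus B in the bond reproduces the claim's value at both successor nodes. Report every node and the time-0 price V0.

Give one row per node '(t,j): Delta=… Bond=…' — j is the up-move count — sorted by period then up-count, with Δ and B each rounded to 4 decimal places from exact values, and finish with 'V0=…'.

(0,0): Delta=-0.2508 Bond=124.6255
(1,0): Delta=-0.5727 Bond=157.2093
(1,1): Delta=0.0046 Bond=83.1384
(2,0): Delta=-1.7979 Bond=247.3966
(2,1): Delta=0.3993 Bond=33.1366
(2,2): Delta=-0.3086 Bond=160.3108
(3,0): Delta=-5.9228 Bond=475.0643
(3,1): Delta=1.4748 Bond=-73.1691
(3,2): Delta=-0.4539 Bond=190.1379
(3,3): Delta=-0.1934 Bond=124.6097
V0=93.7729

The replicating-portfolio and risk-neutral prices coincide; use p* = (1.02−0.76)/(1.4−0.76) = 0.4063 for the latter.
Terminal payoffs: V(4,0)=241.5200, V(4,1)=36.8500, V(4,2)=130.7300, V(4,3)=77.5000, V(4,4)=35.7300
  t=3,j=0: stock 53.9940 → up 75.5917 (V=36.8500), down 41.0355 (V=241.5200). Price 155.2675; hedge Δ=-5.9228, bond B=475.0643.
  t=3,j=1: stock 99.4627 → up 139.2478 (V=130.7300), down 75.5917 (V=36.8500). Price 73.5184; hedge Δ=1.4748, bond B=-73.1691.
  t=3,j=2: stock 183.2208 → up 256.5091 (V=77.5000), down 139.2478 (V=130.7300). Price 106.9660; hedge Δ=-0.4539, bond B=190.1379.
  t=3,j=3: stock 337.5120 → up 472.5168 (V=35.7300), down 256.5091 (V=77.5000). Price 59.3441; hedge Δ=-0.1934, bond B=124.6097.
  t=2,j=0: stock 71.0448 → up 99.4627 (V=73.5184), down 53.9940 (V=155.2675). Price 119.6636; hedge Δ=-1.7979, bond B=247.3966.
  t=2,j=1: stock 130.8720 → up 183.2208 (V=106.9660), down 99.4627 (V=73.5184). Price 85.3985; hedge Δ=0.3993, bond B=33.1366.
  t=2,j=2: stock 241.0800 → up 337.5120 (V=59.3441), down 183.2208 (V=106.9660). Price 85.9016; hedge Δ=-0.3086, bond B=160.3108.
  t=1,j=0: stock 93.4800 → up 130.8720 (V=85.3985), down 71.0448 (V=119.6636). Price 103.6700; hedge Δ=-0.5727, bond B=157.2093.
  t=1,j=1: stock 172.2000 → up 241.0800 (V=85.9016), down 130.8720 (V=85.3985). Price 83.9244; hedge Δ=0.0046, bond B=83.1384.
  t=0,j=0: stock 123.0000 → up 172.2000 (V=83.9244), down 93.4800 (V=103.6700). Price 93.7729; hedge Δ=-0.2508, bond B=124.6255.
The time-0 hedge costs 93.7729, which is the no-arbitrage price.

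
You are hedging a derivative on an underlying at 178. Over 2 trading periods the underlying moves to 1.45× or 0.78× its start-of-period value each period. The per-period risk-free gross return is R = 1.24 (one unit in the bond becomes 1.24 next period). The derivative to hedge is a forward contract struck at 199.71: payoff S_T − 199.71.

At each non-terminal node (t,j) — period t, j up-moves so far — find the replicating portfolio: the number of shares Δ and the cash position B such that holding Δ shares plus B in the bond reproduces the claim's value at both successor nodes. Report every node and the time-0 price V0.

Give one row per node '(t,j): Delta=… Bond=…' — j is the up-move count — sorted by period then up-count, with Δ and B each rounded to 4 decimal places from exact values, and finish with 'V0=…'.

(0,0): Delta=1.0000 Bond=-129.8842
(1,0): Delta=1.0000 Bond=-161.0565
(1,1): Delta=1.0000 Bond=-161.0565
V0=48.1158

Since d<R<u, set p* = (R−d)/(u−d) = 0.6866; price each node as the discounted p*-expectation of its children.
At expiry t=2: V(2,0)=-91.4148, V(2,1)=1.6080, V(2,2)=174.5350
(1,0): S=138.8400. Δ = (V_up−V_dn)/(S_up−S_dn) = (1.6080−-91.4148)/(201.3180−108.2952) = 1.0000. V = [p*·1.6080 + (1−p*)·-91.4148]/1.24 = -22.2165. B = V − Δ·S = -161.0565.
(1,1): S=258.1000. Δ = (V_up−V_dn)/(S_up−S_dn) = (174.5350−1.6080)/(374.2450−201.3180) = 1.0000. V = [p*·174.5350 + (1−p*)·1.6080]/1.24 = 97.0435. B = V − Δ·S = -161.0565.
(0,0): S=178.0000. Δ = (V_up−V_dn)/(S_up−S_dn) = (97.0435−-22.2165)/(258.1000−138.8400) = 1.0000. V = [p*·97.0435 + (1−p*)·-22.2165]/1.24 = 48.1158. B = V − Δ·S = -129.8842.
Root portfolio cost Δ·178+B reproduces V0=48.1158.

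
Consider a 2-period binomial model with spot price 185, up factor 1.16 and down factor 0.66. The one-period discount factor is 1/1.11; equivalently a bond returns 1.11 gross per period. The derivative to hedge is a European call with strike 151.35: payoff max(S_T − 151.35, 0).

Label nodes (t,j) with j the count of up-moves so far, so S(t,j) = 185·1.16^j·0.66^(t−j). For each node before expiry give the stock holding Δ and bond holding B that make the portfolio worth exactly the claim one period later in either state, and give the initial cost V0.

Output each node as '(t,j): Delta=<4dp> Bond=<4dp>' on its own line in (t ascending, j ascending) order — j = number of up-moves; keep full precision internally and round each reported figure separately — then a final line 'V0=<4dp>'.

No-arbitrage ⇒ martingale measure with p* = (R−d)/(u−d) = 0.9000.
Terminal payoffs: V(2,0)=0.0000, V(2,1)=0.0000, V(2,2)=97.5860
  t=1,j=0: stock 122.1000 → up 141.6360 (V=0.0000), down 80.5860 (V=0.0000). Price 0.0000; hedge Δ=0.0000, bond B=0.0000.
  t=1,j=1: stock 214.6000 → up 248.9360 (V=97.5860), down 141.6360 (V=0.0000). Price 79.1238; hedge Δ=0.9095, bond B=-116.0482.
  t=0,j=0: stock 185.0000 → up 214.6000 (V=79.1238), down 122.1000 (V=0.0000). Price 64.1544; hedge Δ=0.8554, bond B=-94.0931.
Root portfolio cost Δ·185+B reproduces V0=64.1544.

(0,0): Delta=0.8554 Bond=-94.0931
(1,0): Delta=0.0000 Bond=0.0000
(1,1): Delta=0.9095 Bond=-116.0482
V0=64.1544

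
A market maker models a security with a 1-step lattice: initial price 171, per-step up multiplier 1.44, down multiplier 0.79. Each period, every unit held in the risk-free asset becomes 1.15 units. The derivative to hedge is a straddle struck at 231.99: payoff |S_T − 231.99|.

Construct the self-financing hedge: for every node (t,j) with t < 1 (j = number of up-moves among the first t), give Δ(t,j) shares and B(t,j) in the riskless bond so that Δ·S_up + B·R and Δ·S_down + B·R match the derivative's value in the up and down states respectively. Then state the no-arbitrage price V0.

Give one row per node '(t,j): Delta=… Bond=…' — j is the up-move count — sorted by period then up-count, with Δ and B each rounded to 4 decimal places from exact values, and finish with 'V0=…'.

(0,0): Delta=-0.7436 Bond=171.6100
V0=44.4562

Risk-neutral probability p* = (R−d)/(u−d) = (1.15−0.79)/(1.44−0.79) = 0.5538.
Terminal values V(1,·): V(1,0)=96.9000, V(1,1)=14.2500
  t=0,j=0: stock 171.0000 → up 246.2400 (V=14.2500), down 135.0900 (V=96.9000). Price 44.4562; hedge Δ=-0.7436, bond B=171.6100.
Check: Δ(0,0)·S0 + B(0,0) = 44.4562 = V0.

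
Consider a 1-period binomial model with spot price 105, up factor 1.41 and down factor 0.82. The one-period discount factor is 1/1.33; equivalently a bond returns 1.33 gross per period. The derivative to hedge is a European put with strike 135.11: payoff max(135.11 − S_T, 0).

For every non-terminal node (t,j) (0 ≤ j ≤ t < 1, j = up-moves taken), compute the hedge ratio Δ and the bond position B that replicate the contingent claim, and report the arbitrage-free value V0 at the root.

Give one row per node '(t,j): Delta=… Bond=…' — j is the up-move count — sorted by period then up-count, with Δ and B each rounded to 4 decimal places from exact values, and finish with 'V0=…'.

Under the risk-neutral measure, an up-move has probability p* = (R−d)/(u−d) = 0.8644 and values discount at R = 1.33.
Payoff layer (t=1): V(1,0)=49.0100, V(1,1)=0.0000
(0,0): S=105.0000. Δ = (V_up−V_dn)/(S_up−S_dn) = (0.0000−49.0100)/(148.0500−86.1000) = -0.7911. V = [p*·0.0000 + (1−p*)·49.0100]/1.33 = 4.9966. B = V − Δ·S = 88.0644.
Check: Δ(0,0)·S0 + B(0,0) = 4.9966 = V0.

(0,0): Delta=-0.7911 Bond=88.0644
V0=4.9966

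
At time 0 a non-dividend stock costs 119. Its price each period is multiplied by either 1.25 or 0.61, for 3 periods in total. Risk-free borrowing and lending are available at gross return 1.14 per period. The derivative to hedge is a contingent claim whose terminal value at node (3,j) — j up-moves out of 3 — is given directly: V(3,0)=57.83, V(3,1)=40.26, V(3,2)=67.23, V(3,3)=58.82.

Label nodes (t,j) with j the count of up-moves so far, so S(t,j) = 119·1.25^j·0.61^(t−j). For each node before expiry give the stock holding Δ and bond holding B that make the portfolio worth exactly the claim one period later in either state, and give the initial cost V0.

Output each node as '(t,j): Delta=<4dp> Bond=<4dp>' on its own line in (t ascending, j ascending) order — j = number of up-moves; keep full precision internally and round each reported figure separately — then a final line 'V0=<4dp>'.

(0,0): Delta=0.0141 Bond=39.1140
(1,0): Delta=0.3647 Bond=19.1371
(1,1): Delta=-0.0215 Bond=49.8726
(2,0): Delta=-0.6200 Bond=65.4179
(2,1): Delta=0.4644 Bond=12.7669
(2,2): Delta=-0.0707 Bond=66.0051
V0=40.7863

Under the risk-neutral measure, an up-move has probability p* = (R−d)/(u−d) = 0.8281 and values discount at R = 1.14.
Terminal values V(3,·): V(3,0)=57.8300, V(3,1)=40.2600, V(3,2)=67.2300, V(3,3)=58.8200
(2,0): S=44.2799. Δ = (V_up−V_dn)/(S_up−S_dn) = (40.2600−57.8300)/(55.3499−27.0107) = -0.6200. V = [p*·40.2600 + (1−p*)·57.8300]/1.14 = 37.9648. B = V − Δ·S = 65.4179.
(2,1): S=90.7375. Δ = (V_up−V_dn)/(S_up−S_dn) = (67.2300−40.2600)/(113.4219−55.3499) = 0.4644. V = [p*·67.2300 + (1−p*)·40.2600]/1.14 = 54.9075. B = V − Δ·S = 12.7669.
(2,2): S=185.9375. Δ = (V_up−V_dn)/(S_up−S_dn) = (58.8200−67.2300)/(232.4219−113.4219) = -0.0707. V = [p*·58.8200 + (1−p*)·67.2300]/1.14 = 52.8644. B = V − Δ·S = 66.0051.
(1,0): S=72.5900. Δ = (V_up−V_dn)/(S_up−S_dn) = (54.9075−37.9648)/(90.7375−44.2799) = 0.3647. V = [p*·54.9075 + (1−p*)·37.9648]/1.14 = 45.6100. B = V − Δ·S = 19.1371.
(1,1): S=148.7500. Δ = (V_up−V_dn)/(S_up−S_dn) = (52.8644−54.9075)/(185.9375−90.7375) = -0.0215. V = [p*·52.8644 + (1−p*)·54.9075]/1.14 = 46.6803. B = V − Δ·S = 49.8726.
(0,0): S=119.0000. Δ = (V_up−V_dn)/(S_up−S_dn) = (46.6803−45.6100)/(148.7500−72.5900) = 0.0141. V = [p*·46.6803 + (1−p*)·45.6100]/1.14 = 40.7863. B = V − Δ·S = 39.1140.
Self-financing check: at every node Δ·S+B equals the discounted successor values.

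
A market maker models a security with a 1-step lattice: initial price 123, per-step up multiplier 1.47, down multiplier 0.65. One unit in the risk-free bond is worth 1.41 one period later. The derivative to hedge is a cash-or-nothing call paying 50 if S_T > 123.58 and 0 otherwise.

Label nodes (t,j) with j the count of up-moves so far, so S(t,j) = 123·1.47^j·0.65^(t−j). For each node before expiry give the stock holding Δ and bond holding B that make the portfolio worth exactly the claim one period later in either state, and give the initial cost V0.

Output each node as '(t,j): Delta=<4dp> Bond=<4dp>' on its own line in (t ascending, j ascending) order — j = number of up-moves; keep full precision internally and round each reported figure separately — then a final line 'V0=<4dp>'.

(0,0): Delta=0.4957 Bond=-28.1093
V0=32.8663

The replicating-portfolio and risk-neutral prices coincide; use p* = (1.41−0.65)/(1.47−0.65) = 0.9268 for the latter.
Terminal values V(1,·): V(1,0)=0.0000, V(1,1)=50.0000
  t=0,j=0: stock 123.0000 → up 180.8100 (V=50.0000), down 79.9500 (V=0.0000). Price 32.8663; hedge Δ=0.4957, bond B=-28.1093.
The time-0 hedge costs 32.8663, which is the no-arbitrage price.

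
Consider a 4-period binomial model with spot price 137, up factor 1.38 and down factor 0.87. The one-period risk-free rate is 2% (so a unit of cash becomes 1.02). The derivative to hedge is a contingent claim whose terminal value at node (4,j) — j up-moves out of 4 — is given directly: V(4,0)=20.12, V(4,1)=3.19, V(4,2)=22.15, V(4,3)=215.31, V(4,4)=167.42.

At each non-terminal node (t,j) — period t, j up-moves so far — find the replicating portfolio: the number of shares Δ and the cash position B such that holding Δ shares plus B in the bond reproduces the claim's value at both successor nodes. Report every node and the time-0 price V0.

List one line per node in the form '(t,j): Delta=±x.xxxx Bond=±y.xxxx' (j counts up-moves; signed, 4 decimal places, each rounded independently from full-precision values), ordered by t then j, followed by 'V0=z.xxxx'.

The replicating-portfolio and risk-neutral prices coincide; use p* = (1.02−0.87)/(1.38−0.87) = 0.2941 for the latter.
Payoff layer (t=4): V(4,0)=20.1200, V(4,1)=3.1900, V(4,2)=22.1500, V(4,3)=215.3100, V(4,4)=167.4200
(3,0): S=90.2149. Δ = (V_up−V_dn)/(S_up−S_dn) = (3.1900−20.1200)/(124.4966−78.4870) = -0.3680. V = [p*·3.1900 + (1−p*)·20.1200]/1.02 = 14.8437. B = V − Δ·S = 48.0398.
(3,1): S=143.0995. Δ = (V_up−V_dn)/(S_up−S_dn) = (22.1500−3.1900)/(197.4773−124.4966) = 0.2598. V = [p*·22.1500 + (1−p*)·3.1900]/1.02 = 8.5946. B = V − Δ·S = -28.5819.
(3,2): S=226.9854. Δ = (V_up−V_dn)/(S_up−S_dn) = (215.3100−22.1500)/(313.2399−197.4773) = 1.6686. V = [p*·215.3100 + (1−p*)·22.1500]/1.02 = 77.4135. B = V − Δ·S = -301.3316.
(3,3): S=360.0459. Δ = (V_up−V_dn)/(S_up−S_dn) = (167.4200−215.3100)/(496.8633−313.2399) = -0.2608. V = [p*·167.4200 + (1−p*)·215.3100]/1.02 = 197.2791. B = V − Δ·S = 291.1811.
(2,0): S=103.6953. Δ = (V_up−V_dn)/(S_up−S_dn) = (8.5946−14.8437)/(143.0995−90.2149) = -0.1182. V = [p*·8.5946 + (1−p*)·14.8437]/1.02 = 12.7507. B = V − Δ·S = 25.0039.
(2,1): S=164.4822. Δ = (V_up−V_dn)/(S_up−S_dn) = (77.4135−8.5946)/(226.9854−143.0995) = 0.8204. V = [p*·77.4135 + (1−p*)·8.5946]/1.02 = 28.2700. B = V − Δ·S = -106.6690.
(2,2): S=260.9028. Δ = (V_up−V_dn)/(S_up−S_dn) = (197.2791−77.4135)/(360.0459−226.9854) = 0.9008. V = [p*·197.2791 + (1−p*)·77.4135]/1.02 = 110.4589. B = V − Δ·S = -124.5717.
(1,0): S=119.1900. Δ = (V_up−V_dn)/(S_up−S_dn) = (28.2700−12.7507)/(164.4822−103.6953) = 0.2553. V = [p*·28.2700 + (1−p*)·12.7507]/1.02 = 16.9757. B = V − Δ·S = -13.4543.
(1,1): S=189.0600. Δ = (V_up−V_dn)/(S_up−S_dn) = (110.4589−28.2700)/(260.9028−164.4822) = 0.8524. V = [p*·110.4589 + (1−p*)·28.2700]/1.02 = 51.4149. B = V − Δ·S = -109.7397.
(0,0): S=137.0000. Δ = (V_up−V_dn)/(S_up−S_dn) = (51.4149−16.9757)/(189.0600−119.1900) = 0.4929. V = [p*·51.4149 + (1−p*)·16.9757]/1.02 = 26.5734. B = V − Δ·S = -40.9545.
Self-financing check: at every node Δ·S+B equals the discounted successor values.

(0,0): Delta=0.4929 Bond=-40.9545
(1,0): Delta=0.2553 Bond=-13.4543
(1,1): Delta=0.8524 Bond=-109.7397
(2,0): Delta=-0.1182 Bond=25.0039
(2,1): Delta=0.8204 Bond=-106.6690
(2,2): Delta=0.9008 Bond=-124.5717
(3,0): Delta=-0.3680 Bond=48.0398
(3,1): Delta=0.2598 Bond=-28.5819
(3,2): Delta=1.6686 Bond=-301.3316
(3,3): Delta=-0.2608 Bond=291.1811
V0=26.5734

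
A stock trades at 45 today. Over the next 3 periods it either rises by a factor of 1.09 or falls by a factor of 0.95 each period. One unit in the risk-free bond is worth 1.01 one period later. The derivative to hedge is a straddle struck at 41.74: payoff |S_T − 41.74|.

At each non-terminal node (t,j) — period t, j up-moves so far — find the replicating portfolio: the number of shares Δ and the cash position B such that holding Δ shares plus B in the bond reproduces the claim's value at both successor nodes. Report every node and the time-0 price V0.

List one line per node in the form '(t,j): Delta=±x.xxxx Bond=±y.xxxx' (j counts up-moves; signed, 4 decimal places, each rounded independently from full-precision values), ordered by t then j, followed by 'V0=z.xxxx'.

(0,0): Delta=0.6791 Bond=-24.9270
(1,0): Delta=0.4029 Bond=-13.3704
(1,1): Delta=1.0000 Bond=-40.9176
(2,0): Delta=-0.1109 Bond=7.3629
(2,1): Delta=1.0000 Bond=-41.3267
(2,2): Delta=1.0000 Bond=-41.3267
V0=5.6314

The replicating-portfolio and risk-neutral prices coincide; use p* = (1.01−0.95)/(1.09−0.95) = 0.4286 for the latter.
Terminal values V(3,·): V(3,0)=3.1581, V(3,1)=2.5276, V(3,2)=9.0513, V(3,3)=16.5363
Node (2,0) S=40.6125: V=(p*·2.5276+(1−p*)·3.1581)/1.01=2.8593; Δ=(2.5276−3.1581)/(44.2676−38.5819)=-0.1109; B=V−Δ·S=7.3629
Node (2,1) S=46.5975: V=(p*·9.0513+(1−p*)·2.5276)/1.01=5.2708; Δ=(9.0513−2.5276)/(50.7913−44.2676)=1.0000; B=V−Δ·S=-41.3267
Node (2,2) S=53.4645: V=(p*·16.5363+(1−p*)·9.0513)/1.01=12.1378; Δ=(16.5363−9.0513)/(58.2763−50.7913)=1.0000; B=V−Δ·S=-41.3267
Node (1,0) S=42.7500: V=(p*·5.2708+(1−p*)·2.8593)/1.01=3.8543; Δ=(5.2708−2.8593)/(46.5975−40.6125)=0.4029; B=V−Δ·S=-13.3704
Node (1,1) S=49.0500: V=(p*·12.1378+(1−p*)·5.2708)/1.01=8.1324; Δ=(12.1378−5.2708)/(53.4645−46.5975)=1.0000; B=V−Δ·S=-40.9176
Node (0,0) S=45.0000: V=(p*·8.1324+(1−p*)·3.8543)/1.01=5.6314; Δ=(8.1324−3.8543)/(49.0500−42.7500)=0.6791; B=V−Δ·S=-24.9270
Check: Δ(0,0)·S0 + B(0,0) = 5.6314 = V0.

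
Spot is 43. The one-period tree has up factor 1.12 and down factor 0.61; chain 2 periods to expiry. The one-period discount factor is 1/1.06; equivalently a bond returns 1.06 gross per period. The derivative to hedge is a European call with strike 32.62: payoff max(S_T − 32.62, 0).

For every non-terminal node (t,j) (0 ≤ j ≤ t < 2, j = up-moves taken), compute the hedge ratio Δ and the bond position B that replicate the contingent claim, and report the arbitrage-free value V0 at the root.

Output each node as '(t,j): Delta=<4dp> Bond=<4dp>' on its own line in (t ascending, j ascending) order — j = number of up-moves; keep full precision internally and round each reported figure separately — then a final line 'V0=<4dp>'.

The replicating-portfolio and risk-neutral prices coincide; use p* = (1.06−0.61)/(1.12−0.61) = 0.8824 for the latter.
At expiry t=2: V(2,0)=0.0000, V(2,1)=0.0000, V(2,2)=21.3192
  t=1,j=0: stock 26.2300 → up 29.3776 (V=0.0000), down 16.0003 (V=0.0000). Price 0.0000; hedge Δ=0.0000, bond B=0.0000.
  t=1,j=1: stock 48.1600 → up 53.9392 (V=21.3192), down 29.3776 (V=0.0000). Price 17.7463; hedge Δ=0.8680, bond B=-24.0561.
  t=0,j=0: stock 43.0000 → up 48.1600 (V=17.7463), down 26.2300 (V=0.0000). Price 14.7722; hedge Δ=0.8092, bond B=-20.0245.
Root portfolio cost Δ·43+B reproduces V0=14.7722.

(0,0): Delta=0.8092 Bond=-20.0245
(1,0): Delta=0.0000 Bond=0.0000
(1,1): Delta=0.8680 Bond=-24.0561
V0=14.7722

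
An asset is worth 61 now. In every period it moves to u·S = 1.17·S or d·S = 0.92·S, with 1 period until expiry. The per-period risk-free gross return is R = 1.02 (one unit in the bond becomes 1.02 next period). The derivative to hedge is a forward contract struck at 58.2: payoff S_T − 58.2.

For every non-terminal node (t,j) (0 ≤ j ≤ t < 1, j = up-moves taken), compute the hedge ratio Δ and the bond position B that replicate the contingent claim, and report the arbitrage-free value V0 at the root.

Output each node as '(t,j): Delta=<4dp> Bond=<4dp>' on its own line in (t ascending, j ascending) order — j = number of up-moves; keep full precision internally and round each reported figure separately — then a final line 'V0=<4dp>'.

(0,0): Delta=1.0000 Bond=-57.0588
V0=3.9412

No-arbitrage ⇒ martingale measure with p* = (R−d)/(u−d) = 0.4000.
Terminal payoffs: V(1,0)=-2.0800, V(1,1)=13.1700
Node (0,0) S=61.0000: V=(p*·13.1700+(1−p*)·-2.0800)/1.02=3.9412; Δ=(13.1700−-2.0800)/(71.3700−56.1200)=1.0000; B=V−Δ·S=-57.0588
Check: Δ(0,0)·S0 + B(0,0) = 3.9412 = V0.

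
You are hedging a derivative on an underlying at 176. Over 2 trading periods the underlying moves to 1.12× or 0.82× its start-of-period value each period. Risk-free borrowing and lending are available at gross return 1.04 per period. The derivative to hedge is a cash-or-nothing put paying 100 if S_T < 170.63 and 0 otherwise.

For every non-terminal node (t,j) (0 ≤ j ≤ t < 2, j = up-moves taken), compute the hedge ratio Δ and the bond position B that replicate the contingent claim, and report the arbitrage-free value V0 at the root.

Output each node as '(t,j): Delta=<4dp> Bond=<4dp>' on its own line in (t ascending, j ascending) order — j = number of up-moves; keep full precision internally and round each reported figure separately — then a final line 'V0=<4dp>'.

(0,0): Delta=-1.3355 Bond=277.7778
(1,0): Delta=0.0000 Bond=96.1538
(1,1): Delta=-1.6910 Bond=358.9744
V0=42.7350

Risk-neutral probability p* = (R−d)/(u−d) = (1.04−0.82)/(1.12−0.82) = 0.7333.
Terminal values V(2,·): V(2,0)=100.0000, V(2,1)=100.0000, V(2,2)=0.0000
(1,0): S=144.3200. Δ = (V_up−V_dn)/(S_up−S_dn) = (100.0000−100.0000)/(161.6384−118.3424) = 0.0000. V = [p*·100.0000 + (1−p*)·100.0000]/1.04 = 96.1538. B = V − Δ·S = 96.1538.
(1,1): S=197.1200. Δ = (V_up−V_dn)/(S_up−S_dn) = (0.0000−100.0000)/(220.7744−161.6384) = -1.6910. V = [p*·0.0000 + (1−p*)·100.0000]/1.04 = 25.6410. B = V − Δ·S = 358.9744.
(0,0): S=176.0000. Δ = (V_up−V_dn)/(S_up−S_dn) = (25.6410−96.1538)/(197.1200−144.3200) = -1.3355. V = [p*·25.6410 + (1−p*)·96.1538]/1.04 = 42.7350. B = V − Δ·S = 277.7778.
Each (Δ,B) replicates both successor values, so the strategy is self-financing and V0 is arbitrage-free.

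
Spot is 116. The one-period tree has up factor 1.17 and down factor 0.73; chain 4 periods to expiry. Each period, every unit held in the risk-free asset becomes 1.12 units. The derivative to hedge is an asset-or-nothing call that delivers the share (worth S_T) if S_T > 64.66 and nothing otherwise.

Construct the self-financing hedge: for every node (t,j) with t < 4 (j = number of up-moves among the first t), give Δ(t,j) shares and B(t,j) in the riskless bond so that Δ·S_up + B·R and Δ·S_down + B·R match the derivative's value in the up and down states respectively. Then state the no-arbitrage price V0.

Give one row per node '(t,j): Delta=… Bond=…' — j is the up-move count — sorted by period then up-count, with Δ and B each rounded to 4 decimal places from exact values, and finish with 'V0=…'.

(0,0): Delta=1.0249 Bond=-3.0637
(1,0): Delta=1.2221 Bond=-20.1303
(1,1): Delta=1.0091 Bond=-1.2904
(2,0): Delta=2.4621 Bond=-99.2022
(2,1): Delta=1.1229 Bond=-12.7182
(2,2): Delta=1.0000 Bond=0.0000
(3,0): Delta=0.0000 Bond=0.0000
(3,1): Delta=2.6591 Bond=-125.3509
(3,2): Delta=1.0000 Bond=0.0000
(3,3): Delta=1.0000 Bond=0.0000
V0=115.8219

Since d<R<u, set p* = (R−d)/(u−d) = 0.8864; price each node as the discounted p*-expectation of its children.
Terminal payoffs: V(4,0)=0.0000, V(4,1)=0.0000, V(4,2)=84.6205, V(4,3)=135.6246, V(4,4)=217.3709
  t=3,j=0: stock 45.1260 → up 52.7974 (V=0.0000), down 32.9420 (V=0.0000). Price 0.0000; hedge Δ=0.0000, bond B=0.0000.
  t=3,j=1: stock 72.3252 → up 84.6205 (V=84.6205), down 52.7974 (V=0.0000). Price 66.9683; hedge Δ=2.6591, bond B=-125.3509.
  t=3,j=2: stock 115.9185 → up 135.6246 (V=135.6246), down 84.6205 (V=84.6205). Price 115.9185; hedge Δ=1.0000, bond B=0.0000.
  t=3,j=3: stock 185.7871 → up 217.3709 (V=217.3709), down 135.6246 (V=135.6246). Price 185.7871; hedge Δ=1.0000, bond B=0.0000.
  t=2,j=0: stock 61.8164 → up 72.3252 (V=66.9683), down 45.1260 (V=0.0000). Price 52.9985; hedge Δ=2.4621, bond B=-99.2022.
  t=2,j=1: stock 99.0756 → up 115.9185 (V=115.9185), down 72.3252 (V=66.9683). Price 98.5321; hedge Δ=1.1229, bond B=-12.7182.
  t=2,j=2: stock 158.7924 → up 185.7871 (V=185.7871), down 115.9185 (V=115.9185). Price 158.7924; hedge Δ=1.0000, bond B=0.0000.
  t=1,j=0: stock 84.6800 → up 99.0756 (V=98.5321), down 61.8164 (V=52.9985). Price 83.3552; hedge Δ=1.2221, bond B=-20.1303.
  t=1,j=1: stock 135.7200 → up 158.7924 (V=158.7924), down 99.0756 (V=98.5321). Price 135.6649; hedge Δ=1.0091, bond B=-1.2904.
  t=0,j=0: stock 116.0000 → up 135.7200 (V=135.6649), down 84.6800 (V=83.3552). Price 115.8219; hedge Δ=1.0249, bond B=-3.0637.
Each (Δ,B) replicates both successor values, so the strategy is self-financing and V0 is arbitrage-free.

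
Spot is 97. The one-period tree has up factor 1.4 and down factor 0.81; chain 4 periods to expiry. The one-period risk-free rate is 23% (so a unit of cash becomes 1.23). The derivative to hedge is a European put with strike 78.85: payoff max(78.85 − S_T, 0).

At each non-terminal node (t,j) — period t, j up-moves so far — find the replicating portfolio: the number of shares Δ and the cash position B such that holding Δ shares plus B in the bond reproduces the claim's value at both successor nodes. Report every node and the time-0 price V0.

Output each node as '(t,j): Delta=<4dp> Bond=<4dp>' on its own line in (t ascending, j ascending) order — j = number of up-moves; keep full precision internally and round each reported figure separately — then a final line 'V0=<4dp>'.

(0,0): Delta=-0.0180 Bond=2.0520
(1,0): Delta=-0.0751 Bond=7.0123
(1,1): Delta=-0.0046 Bond=0.7072
(2,0): Delta=-0.2927 Bond=22.4758
(2,1): Delta=-0.0241 Bond=3.0190
(2,2): Delta=0.0000 Bond=0.0000
(3,0): Delta=-1.0000 Bond=64.1057
(3,1): Delta=-0.1271 Bond=12.8875
(3,2): Delta=0.0000 Bond=0.0000
(3,3): Delta=0.0000 Bond=0.0000
V0=0.3105

Under the risk-neutral measure, an up-move has probability p* = (R−d)/(u−d) = 0.7119 and values discount at R = 1.23.
Terminal payoffs: V(4,0)=37.0947, V(4,1)=6.6803, V(4,2)=0.0000, V(4,3)=0.0000, V(4,4)=0.0000
  t=3,j=0: stock 51.5498 → up 72.1697 (V=6.6803), down 41.7553 (V=37.0947). Price 12.5559; hedge Δ=-1.0000, bond B=64.1057.
  t=3,j=1: stock 89.0984 → up 124.7377 (V=0.0000), down 72.1697 (V=6.6803). Price 1.5649; hedge Δ=-0.1271, bond B=12.8875.
  t=3,j=2: stock 153.9972 → up 215.5961 (V=0.0000), down 124.7377 (V=0.0000). Price 0.0000; hedge Δ=0.0000, bond B=0.0000.
  t=3,j=3: stock 266.1680 → up 372.6352 (V=0.0000), down 215.5961 (V=0.0000). Price 0.0000; hedge Δ=0.0000, bond B=0.0000.
  t=2,j=0: stock 63.6417 → up 89.0984 (V=1.5649), down 51.5498 (V=12.5559). Price 3.8470; hedge Δ=-0.2927, bond B=22.4758.
  t=2,j=1: stock 109.9980 → up 153.9972 (V=0.0000), down 89.0984 (V=1.5649). Price 0.3666; hedge Δ=-0.0241, bond B=3.0190.
  t=2,j=2: stock 190.1200 → up 266.1680 (V=0.0000), down 153.9972 (V=0.0000). Price 0.0000; hedge Δ=0.0000, bond B=0.0000.
  t=1,j=0: stock 78.5700 → up 109.9980 (V=0.3666), down 63.6417 (V=3.8470). Price 1.1133; hedge Δ=-0.0751, bond B=7.0123.
  t=1,j=1: stock 135.8000 → up 190.1200 (V=0.0000), down 109.9980 (V=0.3666). Price 0.0859; hedge Δ=-0.0046, bond B=0.7072.
  t=0,j=0: stock 97.0000 → up 135.8000 (V=0.0859), down 78.5700 (V=1.1133). Price 0.3105; hedge Δ=-0.0180, bond B=2.0520.
Check: Δ(0,0)·S0 + B(0,0) = 0.3105 = V0.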